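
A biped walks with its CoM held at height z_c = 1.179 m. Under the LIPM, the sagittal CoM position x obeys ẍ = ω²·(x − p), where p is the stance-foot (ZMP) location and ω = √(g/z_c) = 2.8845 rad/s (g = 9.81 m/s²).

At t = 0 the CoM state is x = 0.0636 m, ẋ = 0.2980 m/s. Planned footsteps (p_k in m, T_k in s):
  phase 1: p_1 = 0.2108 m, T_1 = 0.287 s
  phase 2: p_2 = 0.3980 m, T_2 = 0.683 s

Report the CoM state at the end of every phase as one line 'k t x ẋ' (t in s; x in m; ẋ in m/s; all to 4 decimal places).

1 0.2870 0.1058 0.0130
2 0.9700 -0.6541 -2.9154

phase 1: p=0.2108, T=0.287, ωT=0.827851, cosh=1.362692, sinh=0.925705; start (x,ẋ)=(0.063600, 0.298000) → end (x,ẋ)=(0.105847, 0.013029)
phase 2: p=0.3980, T=0.683, ωT=1.970114, cosh=3.655466, sinh=3.516025; start (x,ẋ)=(0.105847, 0.013029) → end (x,ẋ)=(-0.654073, -2.915379)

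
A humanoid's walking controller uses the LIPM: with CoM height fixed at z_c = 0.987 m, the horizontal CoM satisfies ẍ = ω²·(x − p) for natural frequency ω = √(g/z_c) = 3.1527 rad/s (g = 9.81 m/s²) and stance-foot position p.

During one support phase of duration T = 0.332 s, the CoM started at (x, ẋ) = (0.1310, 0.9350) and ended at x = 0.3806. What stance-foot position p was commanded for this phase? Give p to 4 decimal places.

ωT = 3.1527·0.332 = 1.046696; cosh(ωT) = 1.599661, sinh(ωT) = 1.248565
x(T) = p + (x₀−p)·cosh(ωT) + (ẋ₀/ω)·sinh(ωT) ⇒ p·(1 − cosh) = x(T) − x₀·cosh − (ẋ₀/ω)·sinh
numerator   = 0.3806 − (0.1310)·1.599661 − (0.9350/3.1527)·1.248565 = -0.199244
denominator = 1 − 1.599661 = -0.599661
p = -0.199244 / -0.599661 = 0.3323

p = 0.3323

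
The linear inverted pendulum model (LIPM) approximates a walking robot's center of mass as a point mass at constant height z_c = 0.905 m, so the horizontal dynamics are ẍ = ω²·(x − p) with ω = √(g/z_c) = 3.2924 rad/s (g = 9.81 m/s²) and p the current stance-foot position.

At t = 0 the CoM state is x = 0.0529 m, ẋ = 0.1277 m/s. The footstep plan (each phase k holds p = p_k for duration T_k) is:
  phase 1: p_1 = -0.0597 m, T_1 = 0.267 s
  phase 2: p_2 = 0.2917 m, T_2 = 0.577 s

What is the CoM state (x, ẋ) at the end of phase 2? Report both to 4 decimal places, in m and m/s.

phase 1: p=-0.0597, T=0.267, ωT=0.879071, cosh=1.411915, sinh=0.996746; start (x,ẋ)=(0.052900, 0.127700) → end (x,ẋ)=(0.137942, 0.549819)
phase 2: p=0.2917, T=0.577, ωT=1.899715, cosh=3.416800, sinh=3.267188; start (x,ẋ)=(0.137942, 0.549819) → end (x,ẋ)=(0.311948, 0.224661)

x = 0.3119, ẋ = 0.2247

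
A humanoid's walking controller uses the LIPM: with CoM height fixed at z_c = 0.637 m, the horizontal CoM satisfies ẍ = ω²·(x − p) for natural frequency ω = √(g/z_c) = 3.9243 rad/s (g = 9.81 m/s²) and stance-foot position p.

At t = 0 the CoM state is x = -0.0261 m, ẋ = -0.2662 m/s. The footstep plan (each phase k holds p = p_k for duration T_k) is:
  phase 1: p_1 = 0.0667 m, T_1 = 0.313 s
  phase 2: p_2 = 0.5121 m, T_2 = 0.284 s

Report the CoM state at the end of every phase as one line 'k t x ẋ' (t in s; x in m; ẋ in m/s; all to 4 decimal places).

phase 1: p=0.0667, T=0.313, ωT=1.228306, cosh=1.854113, sinh=1.561325; start (x,ẋ)=(-0.026100, -0.266200) → end (x,ẋ)=(-0.211272, -1.062161)
phase 2: p=0.5121, T=0.284, ωT=1.114501, cosh=1.688063, sinh=1.359984; start (x,ẋ)=(-0.211272, -1.062161) → end (x,ẋ)=(-1.077095, -5.653622)

1 0.3130 -0.2113 -1.0622
2 0.5970 -1.0771 -5.6536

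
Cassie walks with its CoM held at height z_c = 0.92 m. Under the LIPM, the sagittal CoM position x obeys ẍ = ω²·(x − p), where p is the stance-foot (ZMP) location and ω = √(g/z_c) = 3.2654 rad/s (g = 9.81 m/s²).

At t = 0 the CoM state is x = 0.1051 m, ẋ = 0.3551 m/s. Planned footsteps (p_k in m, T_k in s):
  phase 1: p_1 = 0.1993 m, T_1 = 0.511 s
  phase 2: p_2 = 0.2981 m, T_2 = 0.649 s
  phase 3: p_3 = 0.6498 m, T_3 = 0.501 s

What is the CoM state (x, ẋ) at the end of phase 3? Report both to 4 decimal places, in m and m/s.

x = -0.7513, ẋ = -4.3410

phase 1: p=0.1993, T=0.511, ωT=1.668619, cosh=2.746673, sinh=2.558166; start (x,ẋ)=(0.105100, 0.355100) → end (x,ẋ)=(0.218754, 0.188450)
phase 2: p=0.2981, T=0.649, ωT=2.119245, cosh=4.222484, sinh=4.102362; start (x,ẋ)=(0.218754, 0.188450) → end (x,ẋ)=(0.199816, -0.267175)
phase 3: p=0.6498, T=0.501, ωT=1.635965, cosh=2.664588, sinh=2.469824; start (x,ẋ)=(0.199816, -0.267175) → end (x,ẋ)=(-0.751303, -4.341015)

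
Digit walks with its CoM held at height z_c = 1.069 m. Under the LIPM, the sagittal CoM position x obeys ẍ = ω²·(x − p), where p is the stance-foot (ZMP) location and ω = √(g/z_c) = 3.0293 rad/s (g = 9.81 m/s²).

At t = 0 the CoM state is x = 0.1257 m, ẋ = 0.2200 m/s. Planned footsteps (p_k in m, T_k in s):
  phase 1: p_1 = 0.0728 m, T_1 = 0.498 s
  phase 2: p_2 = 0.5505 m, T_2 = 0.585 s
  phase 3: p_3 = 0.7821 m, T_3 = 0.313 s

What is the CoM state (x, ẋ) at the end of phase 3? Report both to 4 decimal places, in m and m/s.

x = 1.1036, ẋ = 1.3420

phase 1: p=0.0728, T=0.498, ωT=1.508591, cosh=2.370790, sinh=2.149569; start (x,ẋ)=(0.125700, 0.220000) → end (x,ẋ)=(0.354325, 0.866042)
phase 2: p=0.5505, T=0.585, ωT=1.772140, cosh=3.026701, sinh=2.856732; start (x,ẋ)=(0.354325, 0.866042) → end (x,ẋ)=(0.773444, 0.923574)
phase 3: p=0.7821, T=0.313, ωT=0.948171, cosh=1.484217, sinh=1.096768; start (x,ẋ)=(0.773444, 0.923574) → end (x,ẋ)=(1.103636, 1.342026)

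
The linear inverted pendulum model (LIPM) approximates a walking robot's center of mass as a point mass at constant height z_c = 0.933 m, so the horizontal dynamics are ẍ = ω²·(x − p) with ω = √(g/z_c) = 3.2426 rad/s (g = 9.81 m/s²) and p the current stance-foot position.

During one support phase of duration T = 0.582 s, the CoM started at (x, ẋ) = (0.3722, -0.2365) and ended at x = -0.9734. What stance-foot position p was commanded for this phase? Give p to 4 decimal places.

ωT = 3.2426·0.582 = 1.887193; cosh(ωT) = 3.376156, sinh(ωT) = 3.224660
x(T) = p + (x₀−p)·cosh(ωT) + (ẋ₀/ω)·sinh(ωT) ⇒ p·(1 − cosh) = x(T) − x₀·cosh − (ẋ₀/ω)·sinh
numerator   = -0.9734 − (0.3722)·3.376156 − (-0.2365/3.2426)·3.224660 = -1.994814
denominator = 1 − 3.376156 = -2.376156
p = -1.994814 / -2.376156 = 0.8395

p = 0.8395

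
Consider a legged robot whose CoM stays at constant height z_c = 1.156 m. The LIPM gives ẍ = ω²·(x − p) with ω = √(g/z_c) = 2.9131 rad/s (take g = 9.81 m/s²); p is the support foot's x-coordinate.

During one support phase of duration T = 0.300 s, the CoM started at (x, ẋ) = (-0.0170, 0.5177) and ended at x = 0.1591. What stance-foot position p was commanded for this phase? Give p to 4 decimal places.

ωT = 2.9131·0.300 = 0.873930; cosh(ωT) = 1.406809, sinh(ωT) = 0.989501
x(T) = p + (x₀−p)·cosh(ωT) + (ẋ₀/ω)·sinh(ωT) ⇒ p·(1 − cosh) = x(T) − x₀·cosh − (ẋ₀/ω)·sinh
numerator   = 0.1591 − (-0.0170)·1.406809 − (0.5177/2.9131)·0.989501 = 0.007167
denominator = 1 − 1.406809 = -0.406809
p = 0.007167 / -0.406809 = -0.0176

p = -0.0176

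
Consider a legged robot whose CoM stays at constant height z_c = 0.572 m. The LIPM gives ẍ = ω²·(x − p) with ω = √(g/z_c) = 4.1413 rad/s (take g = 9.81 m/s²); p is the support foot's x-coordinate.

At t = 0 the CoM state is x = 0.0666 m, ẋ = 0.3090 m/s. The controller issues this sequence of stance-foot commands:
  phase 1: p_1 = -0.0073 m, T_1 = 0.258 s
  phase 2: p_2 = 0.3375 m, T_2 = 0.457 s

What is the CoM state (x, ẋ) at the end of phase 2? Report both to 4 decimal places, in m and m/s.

x = 0.6019, ẋ = 1.3102

phase 1: p=-0.0073, T=0.258, ωT=1.068455, cosh=1.627209, sinh=1.283671; start (x,ẋ)=(0.066600, 0.309000) → end (x,ẋ)=(0.208731, 0.895665)
phase 2: p=0.3375, T=0.457, ωT=1.892574, cosh=3.393556, sinh=3.242873; start (x,ẋ)=(0.208731, 0.895665) → end (x,ẋ)=(0.601871, 1.310157)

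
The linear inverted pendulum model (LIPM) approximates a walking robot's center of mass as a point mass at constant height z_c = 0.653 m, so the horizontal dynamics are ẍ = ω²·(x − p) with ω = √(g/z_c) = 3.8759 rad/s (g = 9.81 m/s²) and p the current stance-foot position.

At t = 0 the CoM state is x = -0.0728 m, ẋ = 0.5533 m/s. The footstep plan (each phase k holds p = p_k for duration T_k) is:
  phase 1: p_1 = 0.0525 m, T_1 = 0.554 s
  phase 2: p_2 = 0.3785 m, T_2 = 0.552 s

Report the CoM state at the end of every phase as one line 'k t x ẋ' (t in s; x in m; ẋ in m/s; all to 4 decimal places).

phase 1: p=0.0525, T=0.554, ωT=2.147249, cosh=4.339038, sinh=4.222233; start (x,ẋ)=(-0.072800, 0.553300) → end (x,ẋ)=(0.111559, 0.350261)
phase 2: p=0.3785, T=0.552, ωT=2.139497, cosh=4.306438, sinh=4.188724; start (x,ẋ)=(0.111559, 0.350261) → end (x,ẋ)=(-0.392534, -2.825430)

1 0.5540 0.1116 0.3503
2 1.1060 -0.3925 -2.8254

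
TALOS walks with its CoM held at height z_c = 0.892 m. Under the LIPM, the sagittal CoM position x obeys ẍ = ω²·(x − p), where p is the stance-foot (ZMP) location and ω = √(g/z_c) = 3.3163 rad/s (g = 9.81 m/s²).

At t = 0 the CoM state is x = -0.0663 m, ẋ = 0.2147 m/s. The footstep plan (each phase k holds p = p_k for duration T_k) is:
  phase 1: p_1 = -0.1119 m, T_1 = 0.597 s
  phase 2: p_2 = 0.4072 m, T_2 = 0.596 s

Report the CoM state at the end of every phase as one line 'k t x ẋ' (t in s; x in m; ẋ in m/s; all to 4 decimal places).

phase 1: p=-0.1119, T=0.597, ωT=1.979831, cosh=3.689806, sinh=3.551714; start (x,ẋ)=(-0.066300, 0.214700) → end (x,ẋ)=(0.286296, 1.329303)
phase 2: p=0.4072, T=0.596, ωT=1.976515, cosh=3.678048, sinh=3.539497; start (x,ẋ)=(0.286296, 1.329303) → end (x,ẋ)=(1.381279, 3.470066)

1 0.5970 0.2863 1.3293
2 1.1930 1.3813 3.4701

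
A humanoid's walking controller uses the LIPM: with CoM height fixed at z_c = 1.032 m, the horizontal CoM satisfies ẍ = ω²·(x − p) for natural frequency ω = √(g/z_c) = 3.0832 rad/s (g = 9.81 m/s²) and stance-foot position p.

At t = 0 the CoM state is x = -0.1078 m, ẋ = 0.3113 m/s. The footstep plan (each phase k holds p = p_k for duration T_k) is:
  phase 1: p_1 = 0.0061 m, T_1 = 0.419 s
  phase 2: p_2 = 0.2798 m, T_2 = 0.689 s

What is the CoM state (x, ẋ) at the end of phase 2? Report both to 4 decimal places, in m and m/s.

phase 1: p=0.0061, T=0.419, ωT=1.291861, cosh=1.957156, sinh=1.682397; start (x,ẋ)=(-0.107800, 0.311300) → end (x,ẋ)=(-0.046954, 0.018444)
phase 2: p=0.2798, T=0.689, ωT=2.124325, cosh=4.243380, sinh=4.123866; start (x,ẋ)=(-0.046954, 0.018444) → end (x,ẋ)=(-1.082073, -4.076317)

x = -1.0821, ẋ = -4.0763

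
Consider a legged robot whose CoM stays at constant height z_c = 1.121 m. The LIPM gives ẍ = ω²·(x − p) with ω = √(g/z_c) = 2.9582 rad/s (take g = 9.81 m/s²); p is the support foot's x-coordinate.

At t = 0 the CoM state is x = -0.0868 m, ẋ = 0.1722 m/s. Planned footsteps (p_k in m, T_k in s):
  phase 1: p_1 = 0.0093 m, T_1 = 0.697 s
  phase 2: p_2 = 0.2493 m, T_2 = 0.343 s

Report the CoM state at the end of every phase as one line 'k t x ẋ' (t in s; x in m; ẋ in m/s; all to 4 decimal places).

phase 1: p=0.0093, T=0.697, ωT=2.061865, cosh=3.993918, sinh=3.866701; start (x,ẋ)=(-0.086800, 0.172200) → end (x,ẋ)=(-0.149431, -0.411485)
phase 2: p=0.2493, T=0.343, ωT=1.014663, cosh=1.560479, sinh=1.197954; start (x,ẋ)=(-0.149431, -0.411485) → end (x,ẋ)=(-0.539546, -2.055130)

1 0.6970 -0.1494 -0.4115
2 1.0400 -0.5395 -2.0551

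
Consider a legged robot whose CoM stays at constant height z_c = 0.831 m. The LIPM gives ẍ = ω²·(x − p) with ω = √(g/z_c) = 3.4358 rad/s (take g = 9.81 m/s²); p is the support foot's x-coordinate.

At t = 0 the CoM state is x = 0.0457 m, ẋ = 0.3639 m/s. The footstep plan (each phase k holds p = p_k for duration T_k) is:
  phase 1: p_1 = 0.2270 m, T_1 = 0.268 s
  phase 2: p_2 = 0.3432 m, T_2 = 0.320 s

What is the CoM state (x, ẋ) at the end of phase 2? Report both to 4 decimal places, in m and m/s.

x = -0.1539, ẋ = -1.4439

phase 1: p=0.2270, T=0.268, ωT=0.920794, cosh=1.454744, sinh=1.056541; start (x,ẋ)=(0.045700, 0.363900) → end (x,ẋ)=(0.075158, -0.128749)
phase 2: p=0.3432, T=0.320, ωT=1.099456, cosh=1.667792, sinh=1.334740; start (x,ẋ)=(0.075158, -0.128749) → end (x,ẋ)=(-0.153855, -1.443942)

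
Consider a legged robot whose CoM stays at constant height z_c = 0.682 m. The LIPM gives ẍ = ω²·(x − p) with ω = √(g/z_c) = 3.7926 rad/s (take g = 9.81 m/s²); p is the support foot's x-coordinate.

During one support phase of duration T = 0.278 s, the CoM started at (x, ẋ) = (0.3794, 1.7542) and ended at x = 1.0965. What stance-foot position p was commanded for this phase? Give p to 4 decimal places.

p = 0.1596

ωT = 3.7926·0.278 = 1.054343; cosh(ωT) = 1.609255, sinh(ωT) = 1.260833
x(T) = p + (x₀−p)·cosh(ωT) + (ẋ₀/ω)·sinh(ωT) ⇒ p·(1 − cosh) = x(T) − x₀·cosh − (ẋ₀/ω)·sinh
numerator   = 1.0965 − (0.3794)·1.609255 − (1.7542/3.7926)·1.260833 = -0.097227
denominator = 1 − 1.609255 = -0.609255
p = -0.097227 / -0.609255 = 0.1596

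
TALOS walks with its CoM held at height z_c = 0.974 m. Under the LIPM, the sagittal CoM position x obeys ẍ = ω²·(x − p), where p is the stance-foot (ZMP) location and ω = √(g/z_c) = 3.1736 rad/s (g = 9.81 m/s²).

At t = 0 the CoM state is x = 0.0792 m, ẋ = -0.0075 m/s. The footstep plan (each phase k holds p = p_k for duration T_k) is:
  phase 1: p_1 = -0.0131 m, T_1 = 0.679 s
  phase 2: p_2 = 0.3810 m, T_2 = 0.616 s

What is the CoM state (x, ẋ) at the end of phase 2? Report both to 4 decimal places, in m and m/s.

x = 1.7022, ẋ = 4.3650

phase 1: p=-0.0131, T=0.679, ωT=2.154874, cosh=4.371362, sinh=4.255444; start (x,ẋ)=(0.079200, -0.007500) → end (x,ẋ)=(0.380320, 1.213734)
phase 2: p=0.3810, T=0.616, ωT=1.954938, cosh=3.602526, sinh=3.460952; start (x,ẋ)=(0.380320, 1.213734) → end (x,ẋ)=(1.702181, 4.365038)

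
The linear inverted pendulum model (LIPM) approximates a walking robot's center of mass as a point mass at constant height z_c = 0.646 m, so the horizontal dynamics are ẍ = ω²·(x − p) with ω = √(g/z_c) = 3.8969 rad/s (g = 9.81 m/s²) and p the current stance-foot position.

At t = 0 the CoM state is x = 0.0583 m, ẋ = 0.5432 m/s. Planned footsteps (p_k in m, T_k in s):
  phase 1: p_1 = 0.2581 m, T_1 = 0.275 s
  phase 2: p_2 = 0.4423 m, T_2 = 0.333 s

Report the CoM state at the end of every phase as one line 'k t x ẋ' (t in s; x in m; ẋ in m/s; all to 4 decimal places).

1 0.2750 0.1118 -0.1174
2 0.6080 -0.2588 -2.4122

phase 1: p=0.2581, T=0.275, ωT=1.071648, cosh=1.631315, sinh=1.288871; start (x,ẋ)=(0.058300, 0.543200) → end (x,ẋ)=(0.111823, -0.117386)
phase 2: p=0.4423, T=0.333, ωT=1.297668, cosh=1.966958, sinh=1.693790; start (x,ẋ)=(0.111823, -0.117386) → end (x,ẋ)=(-0.258757, -2.412219)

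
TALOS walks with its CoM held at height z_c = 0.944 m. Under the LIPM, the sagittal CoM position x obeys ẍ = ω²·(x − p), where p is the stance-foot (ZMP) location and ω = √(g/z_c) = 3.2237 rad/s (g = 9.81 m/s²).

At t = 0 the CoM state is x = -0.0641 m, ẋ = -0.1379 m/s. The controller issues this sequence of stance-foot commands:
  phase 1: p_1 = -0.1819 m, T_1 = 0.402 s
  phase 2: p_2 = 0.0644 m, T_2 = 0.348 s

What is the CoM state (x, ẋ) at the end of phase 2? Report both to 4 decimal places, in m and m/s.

phase 1: p=-0.1819, T=0.402, ωT=1.295927, cosh=1.964014, sinh=1.690370; start (x,ẋ)=(-0.064100, -0.137900) → end (x,ẋ)=(-0.022848, 0.371084)
phase 2: p=0.0644, T=0.348, ωT=1.121848, cosh=1.698100, sinh=1.372422; start (x,ẋ)=(-0.022848, 0.371084) → end (x,ẋ)=(0.074225, 0.244127)

x = 0.0742, ẋ = 0.2441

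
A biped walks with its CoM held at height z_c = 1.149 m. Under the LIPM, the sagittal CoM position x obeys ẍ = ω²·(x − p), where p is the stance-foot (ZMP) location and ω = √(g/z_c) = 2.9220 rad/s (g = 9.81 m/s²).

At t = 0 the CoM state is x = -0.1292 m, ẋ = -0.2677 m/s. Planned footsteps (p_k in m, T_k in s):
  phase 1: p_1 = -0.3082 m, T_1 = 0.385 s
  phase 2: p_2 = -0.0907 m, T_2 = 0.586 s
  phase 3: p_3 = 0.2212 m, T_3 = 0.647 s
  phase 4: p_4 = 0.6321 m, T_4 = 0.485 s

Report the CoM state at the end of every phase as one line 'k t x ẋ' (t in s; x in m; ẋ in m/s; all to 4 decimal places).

phase 1: p=-0.3082, T=0.385, ωT=1.124970, cosh=1.702393, sinh=1.377731; start (x,ẋ)=(-0.129200, -0.267700) → end (x,ẋ)=(-0.129693, 0.264875)
phase 2: p=-0.0907, T=0.586, ωT=1.712292, cosh=2.861050, sinh=2.680598; start (x,ẋ)=(-0.129693, 0.264875) → end (x,ẋ)=(0.040732, 0.452401)
phase 3: p=0.2212, T=0.647, ωT=1.890534, cosh=3.386948, sinh=3.235957; start (x,ẋ)=(0.040732, 0.452401) → end (x,ẋ)=(0.110973, -0.174154)
phase 4: p=0.6321, T=0.485, ωT=1.417170, cosh=2.183914, sinh=1.941515; start (x,ẋ)=(0.110973, -0.174154) → end (x,ẋ)=(-0.621713, -3.336747)

1 0.3850 -0.1297 0.2649
2 0.9710 0.0407 0.4524
3 1.6180 0.1110 -0.1742
4 2.1030 -0.6217 -3.3367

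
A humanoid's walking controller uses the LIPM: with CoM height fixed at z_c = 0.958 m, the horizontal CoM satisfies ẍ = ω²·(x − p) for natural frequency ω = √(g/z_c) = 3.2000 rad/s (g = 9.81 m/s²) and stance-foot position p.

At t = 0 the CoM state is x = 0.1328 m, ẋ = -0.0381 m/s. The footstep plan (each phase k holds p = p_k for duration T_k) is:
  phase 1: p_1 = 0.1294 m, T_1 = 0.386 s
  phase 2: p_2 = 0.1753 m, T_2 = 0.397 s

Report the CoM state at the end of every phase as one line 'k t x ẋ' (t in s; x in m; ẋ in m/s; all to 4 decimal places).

phase 1: p=0.1294, T=0.386, ωT=1.235200, cosh=1.864921, sinh=1.574145; start (x,ẋ)=(0.132800, -0.038100) → end (x,ẋ)=(0.116999, -0.053927)
phase 2: p=0.1753, T=0.397, ωT=1.270400, cosh=1.921498, sinh=1.640779; start (x,ẋ)=(0.116999, -0.053927) → end (x,ẋ)=(0.035623, -0.409731)

1 0.3860 0.1170 -0.0539
2 0.7830 0.0356 -0.4097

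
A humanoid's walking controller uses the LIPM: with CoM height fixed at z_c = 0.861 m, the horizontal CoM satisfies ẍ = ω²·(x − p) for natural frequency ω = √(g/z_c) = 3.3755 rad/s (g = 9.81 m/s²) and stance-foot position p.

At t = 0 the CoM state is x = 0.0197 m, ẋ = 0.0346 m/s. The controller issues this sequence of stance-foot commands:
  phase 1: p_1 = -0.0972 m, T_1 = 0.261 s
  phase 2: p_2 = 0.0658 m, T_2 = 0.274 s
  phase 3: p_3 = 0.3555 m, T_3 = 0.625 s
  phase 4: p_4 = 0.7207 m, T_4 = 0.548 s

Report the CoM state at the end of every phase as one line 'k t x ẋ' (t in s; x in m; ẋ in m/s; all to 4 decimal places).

phase 1: p=-0.0972, T=0.261, ωT=0.881006, cosh=1.413846, sinh=0.999480; start (x,ẋ)=(0.019700, 0.034600) → end (x,ẋ)=(0.078324, 0.443310)
phase 2: p=0.0658, T=0.274, ωT=0.924887, cosh=1.459080, sinh=1.062504; start (x,ẋ)=(0.078324, 0.443310) → end (x,ẋ)=(0.223613, 0.691740)
phase 3: p=0.3555, T=0.625, ωT=2.109688, cosh=4.183470, sinh=4.062194; start (x,ẋ)=(0.223613, 0.691740) → end (x,ẋ)=(0.636218, 1.085447)
phase 4: p=0.7207, T=0.548, ωT=1.849774, cosh=3.257828, sinh=3.100555; start (x,ẋ)=(0.636218, 1.085447) → end (x,ẋ)=(1.442507, 2.652021)

1 0.2610 0.0783 0.4433
2 0.5350 0.2236 0.6917
3 1.1600 0.6362 1.0854
4 1.7080 1.4425 2.6520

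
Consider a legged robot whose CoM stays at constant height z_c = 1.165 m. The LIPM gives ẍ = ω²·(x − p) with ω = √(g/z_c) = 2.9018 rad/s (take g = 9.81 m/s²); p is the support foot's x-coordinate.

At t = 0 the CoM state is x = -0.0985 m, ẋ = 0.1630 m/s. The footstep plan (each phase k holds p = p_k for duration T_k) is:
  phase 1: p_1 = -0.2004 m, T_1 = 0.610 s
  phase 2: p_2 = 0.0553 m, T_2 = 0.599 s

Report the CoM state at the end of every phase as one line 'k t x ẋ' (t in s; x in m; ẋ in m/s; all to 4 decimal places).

1 0.6100 0.2675 1.3353
2 1.2090 1.9455 5.6114

phase 1: p=-0.2004, T=0.610, ωT=1.770098, cosh=3.020873, sinh=2.850556; start (x,ẋ)=(-0.098500, 0.163000) → end (x,ẋ)=(0.267548, 1.335293)
phase 2: p=0.0553, T=0.599, ωT=1.738178, cosh=2.931407, sinh=2.755566; start (x,ẋ)=(0.267548, 1.335293) → end (x,ẋ)=(1.945489, 5.611447)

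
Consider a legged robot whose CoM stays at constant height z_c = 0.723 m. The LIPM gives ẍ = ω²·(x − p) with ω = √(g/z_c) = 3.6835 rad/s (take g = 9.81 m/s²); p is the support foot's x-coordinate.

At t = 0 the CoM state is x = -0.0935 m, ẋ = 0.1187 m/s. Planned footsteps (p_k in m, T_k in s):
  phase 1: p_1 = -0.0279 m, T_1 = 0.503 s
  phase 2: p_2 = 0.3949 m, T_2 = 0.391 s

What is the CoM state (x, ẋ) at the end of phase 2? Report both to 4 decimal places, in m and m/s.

x = -0.9988, ẋ = -4.7513

phase 1: p=-0.0279, T=0.503, ωT=1.852801, cosh=3.267226, sinh=3.110429; start (x,ẋ)=(-0.093500, 0.118700) → end (x,ẋ)=(-0.141997, -0.363777)
phase 2: p=0.3949, T=0.391, ωT=1.440249, cosh=2.229307, sinh=1.992438; start (x,ẋ)=(-0.141997, -0.363777) → end (x,ẋ)=(-0.998779, -4.751336)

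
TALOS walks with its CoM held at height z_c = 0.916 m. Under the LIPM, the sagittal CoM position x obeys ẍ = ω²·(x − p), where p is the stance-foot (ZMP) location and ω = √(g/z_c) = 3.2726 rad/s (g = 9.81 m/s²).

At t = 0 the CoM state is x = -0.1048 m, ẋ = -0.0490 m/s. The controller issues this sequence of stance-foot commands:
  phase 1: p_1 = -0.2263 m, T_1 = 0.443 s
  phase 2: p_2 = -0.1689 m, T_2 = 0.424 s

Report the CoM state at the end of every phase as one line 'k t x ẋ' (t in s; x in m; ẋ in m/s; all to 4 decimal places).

phase 1: p=-0.2263, T=0.443, ωT=1.449762, cosh=2.248363, sinh=2.013736; start (x,ẋ)=(-0.104800, -0.049000) → end (x,ẋ)=(0.016725, 0.690534)
phase 2: p=-0.1689, T=0.424, ωT=1.387582, cosh=2.127417, sinh=1.877739; start (x,ẋ)=(0.016725, 0.690534) → end (x,ẋ)=(0.622213, 2.609734)

1 0.4430 0.0167 0.6905
2 0.8670 0.6222 2.6097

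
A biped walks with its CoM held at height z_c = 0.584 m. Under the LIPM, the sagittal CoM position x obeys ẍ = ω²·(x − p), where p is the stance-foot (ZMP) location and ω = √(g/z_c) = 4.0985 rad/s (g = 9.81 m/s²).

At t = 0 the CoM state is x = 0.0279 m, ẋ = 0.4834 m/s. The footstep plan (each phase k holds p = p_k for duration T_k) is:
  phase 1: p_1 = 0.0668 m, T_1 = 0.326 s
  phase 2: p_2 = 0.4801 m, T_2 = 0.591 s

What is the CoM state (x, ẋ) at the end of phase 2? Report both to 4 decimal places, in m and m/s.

x = -0.1746, ẋ = -2.5179

phase 1: p=0.0668, T=0.326, ωT=1.336111, cosh=2.033543, sinh=1.770677; start (x,ẋ)=(0.027900, 0.483400) → end (x,ẋ)=(0.196539, 0.700713)
phase 2: p=0.4801, T=0.591, ωT=2.422213, cosh=5.679752, sinh=5.591027; start (x,ẋ)=(0.196539, 0.700713) → end (x,ẋ)=(-0.174571, -2.517882)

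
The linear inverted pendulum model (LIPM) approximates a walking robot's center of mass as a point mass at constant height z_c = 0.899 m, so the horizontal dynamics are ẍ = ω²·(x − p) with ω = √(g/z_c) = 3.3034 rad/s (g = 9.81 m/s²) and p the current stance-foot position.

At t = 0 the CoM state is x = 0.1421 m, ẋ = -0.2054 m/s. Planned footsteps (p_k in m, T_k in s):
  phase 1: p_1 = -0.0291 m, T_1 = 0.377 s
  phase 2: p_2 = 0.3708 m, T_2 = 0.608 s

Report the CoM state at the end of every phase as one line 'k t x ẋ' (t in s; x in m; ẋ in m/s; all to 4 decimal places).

phase 1: p=-0.0291, T=0.377, ωT=1.245382, cosh=1.881046, sinh=1.593215; start (x,ẋ)=(0.142100, -0.205400) → end (x,ẋ)=(0.193872, 0.514663)
phase 2: p=0.3708, T=0.608, ωT=2.008467, cosh=3.793040, sinh=3.658846; start (x,ẋ)=(0.193872, 0.514663) → end (x,ẋ)=(0.269744, -0.186330)

1 0.3770 0.1939 0.5147
2 0.9850 0.2697 -0.1863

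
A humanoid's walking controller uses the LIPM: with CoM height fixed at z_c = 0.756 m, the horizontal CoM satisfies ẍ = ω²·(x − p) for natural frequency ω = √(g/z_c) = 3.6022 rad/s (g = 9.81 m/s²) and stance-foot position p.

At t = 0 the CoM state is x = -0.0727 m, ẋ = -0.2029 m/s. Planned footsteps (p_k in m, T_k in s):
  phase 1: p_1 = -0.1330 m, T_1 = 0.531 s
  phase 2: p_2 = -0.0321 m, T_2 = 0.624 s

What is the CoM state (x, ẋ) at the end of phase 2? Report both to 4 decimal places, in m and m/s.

phase 1: p=-0.1330, T=0.531, ωT=1.912768, cosh=3.459740, sinh=3.312069; start (x,ẋ)=(-0.072700, -0.202900) → end (x,ẋ)=(-0.110936, 0.017442)
phase 2: p=-0.0321, T=0.624, ωT=2.247773, cosh=4.786131, sinh=4.680497; start (x,ẋ)=(-0.110936, 0.017442) → end (x,ẋ)=(-0.386754, -1.245694)

x = -0.3868, ẋ = -1.2457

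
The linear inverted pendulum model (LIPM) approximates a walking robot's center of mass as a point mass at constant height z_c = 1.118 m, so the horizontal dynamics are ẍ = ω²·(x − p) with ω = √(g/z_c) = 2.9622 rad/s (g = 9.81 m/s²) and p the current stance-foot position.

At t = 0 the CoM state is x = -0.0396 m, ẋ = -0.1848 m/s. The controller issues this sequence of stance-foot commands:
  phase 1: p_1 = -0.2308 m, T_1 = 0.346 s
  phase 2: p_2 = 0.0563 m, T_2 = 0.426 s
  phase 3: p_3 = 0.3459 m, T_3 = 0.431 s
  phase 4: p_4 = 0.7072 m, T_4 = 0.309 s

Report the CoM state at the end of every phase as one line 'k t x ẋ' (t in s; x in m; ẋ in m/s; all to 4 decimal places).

phase 1: p=-0.2308, T=0.346, ωT=1.024921, cosh=1.572850, sinh=1.214026; start (x,ẋ)=(-0.039600, -0.184800) → end (x,ẋ)=(-0.005809, 0.396928)
phase 2: p=0.0563, T=0.426, ωT=1.261897, cosh=1.907616, sinh=1.624500; start (x,ẋ)=(-0.005809, 0.396928) → end (x,ẋ)=(0.155499, 0.458311)
phase 3: p=0.3459, T=0.431, ωT=1.276708, cosh=1.931887, sinh=1.652933; start (x,ẋ)=(0.155499, 0.458311) → end (x,ẋ)=(0.233807, -0.046861)
phase 4: p=0.7072, T=0.309, ωT=0.915320, cosh=1.448981, sinh=1.048593; start (x,ẋ)=(0.233807, -0.046861) → end (x,ẋ)=(0.004675, -1.538325)

1 0.3460 -0.0058 0.3969
2 0.7720 0.1555 0.4583
3 1.2030 0.2338 -0.0469
4 1.5120 0.0047 -1.5383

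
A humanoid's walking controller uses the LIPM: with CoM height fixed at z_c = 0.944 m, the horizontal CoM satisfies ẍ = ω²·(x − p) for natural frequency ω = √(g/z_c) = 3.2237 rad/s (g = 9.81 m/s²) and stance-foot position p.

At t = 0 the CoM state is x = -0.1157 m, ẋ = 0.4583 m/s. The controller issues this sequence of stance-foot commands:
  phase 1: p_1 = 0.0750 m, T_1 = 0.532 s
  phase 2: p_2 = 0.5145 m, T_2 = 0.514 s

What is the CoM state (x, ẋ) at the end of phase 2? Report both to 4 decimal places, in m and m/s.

x = -1.3924, ẋ = -5.8403

phase 1: p=0.0750, T=0.532, ωT=1.715008, cosh=2.868342, sinh=2.688380; start (x,ẋ)=(-0.115700, 0.458300) → end (x,ẋ)=(-0.089797, -0.338146)
phase 2: p=0.5145, T=0.514, ωT=1.656982, cosh=2.717087, sinh=2.526374; start (x,ẋ)=(-0.089797, -0.338146) → end (x,ẋ)=(-1.392429, -5.840332)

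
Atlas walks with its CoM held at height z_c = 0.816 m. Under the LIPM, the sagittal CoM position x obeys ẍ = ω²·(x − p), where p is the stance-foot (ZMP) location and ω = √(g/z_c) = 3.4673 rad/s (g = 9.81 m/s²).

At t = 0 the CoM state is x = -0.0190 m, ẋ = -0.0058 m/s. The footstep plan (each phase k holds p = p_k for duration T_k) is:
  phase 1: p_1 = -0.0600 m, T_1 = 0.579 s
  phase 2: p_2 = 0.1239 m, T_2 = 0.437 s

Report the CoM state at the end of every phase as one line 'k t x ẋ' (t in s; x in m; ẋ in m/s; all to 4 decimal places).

phase 1: p=-0.0600, T=0.579, ωT=2.007567, cosh=3.789747, sinh=3.655432; start (x,ẋ)=(-0.019000, -0.005800) → end (x,ẋ)=(0.089265, 0.497673)
phase 2: p=0.1239, T=0.437, ωT=1.515210, cosh=2.385070, sinh=2.165308; start (x,ẋ)=(0.089265, 0.497673) → end (x,ẋ)=(0.352087, 0.926953)

1 0.5790 0.0893 0.4977
2 1.0160 0.3521 0.9270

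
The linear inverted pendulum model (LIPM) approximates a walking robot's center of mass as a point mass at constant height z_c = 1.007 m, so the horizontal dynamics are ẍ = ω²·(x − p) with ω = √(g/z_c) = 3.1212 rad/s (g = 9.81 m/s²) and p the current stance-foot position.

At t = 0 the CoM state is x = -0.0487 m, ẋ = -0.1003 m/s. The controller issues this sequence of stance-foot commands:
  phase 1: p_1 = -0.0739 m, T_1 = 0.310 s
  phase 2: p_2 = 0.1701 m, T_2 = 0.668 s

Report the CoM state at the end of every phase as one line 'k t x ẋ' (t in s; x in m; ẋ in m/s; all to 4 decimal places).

1 0.3100 -0.0721 -0.0625
2 0.9780 -0.8985 -3.2492

phase 1: p=-0.0739, T=0.310, ωT=0.967572, cosh=1.505776, sinh=1.125771; start (x,ẋ)=(-0.048700, -0.100300) → end (x,ẋ)=(-0.072131, -0.062483)
phase 2: p=0.1701, T=0.668, ωT=2.084962, cosh=4.084297, sinh=3.959985; start (x,ẋ)=(-0.072131, -0.062483) → end (x,ẋ)=(-0.898518, -3.249153)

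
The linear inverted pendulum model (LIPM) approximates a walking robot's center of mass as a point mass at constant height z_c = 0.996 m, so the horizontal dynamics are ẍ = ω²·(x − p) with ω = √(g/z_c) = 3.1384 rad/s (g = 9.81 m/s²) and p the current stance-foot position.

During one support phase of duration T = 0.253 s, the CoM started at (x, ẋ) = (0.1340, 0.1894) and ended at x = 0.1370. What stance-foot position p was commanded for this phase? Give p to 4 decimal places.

ωT = 3.1384·0.253 = 0.794015; cosh(ωT) = 1.332144, sinh(ωT) = 0.880118
x(T) = p + (x₀−p)·cosh(ωT) + (ẋ₀/ω)·sinh(ωT) ⇒ p·(1 − cosh) = x(T) − x₀·cosh − (ẋ₀/ω)·sinh
numerator   = 0.1370 − (0.1340)·1.332144 − (0.1894/3.1384)·0.880118 = -0.094622
denominator = 1 − 1.332144 = -0.332144
p = -0.094622 / -0.332144 = 0.2849

p = 0.2849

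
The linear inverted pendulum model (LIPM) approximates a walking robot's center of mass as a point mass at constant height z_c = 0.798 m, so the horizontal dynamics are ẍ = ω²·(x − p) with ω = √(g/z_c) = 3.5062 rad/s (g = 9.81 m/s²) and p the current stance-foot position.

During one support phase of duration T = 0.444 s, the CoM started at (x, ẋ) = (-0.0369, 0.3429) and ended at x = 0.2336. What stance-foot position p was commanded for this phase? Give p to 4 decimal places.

ωT = 3.5062·0.444 = 1.556753; cosh(ωT) = 2.477106, sinh(ωT) = 2.266287
x(T) = p + (x₀−p)·cosh(ωT) + (ẋ₀/ω)·sinh(ωT) ⇒ p·(1 − cosh) = x(T) − x₀·cosh − (ẋ₀/ω)·sinh
numerator   = 0.2336 − (-0.0369)·2.477106 − (0.3429/3.5062)·2.266287 = 0.103366
denominator = 1 − 2.477106 = -1.477106
p = 0.103366 / -1.477106 = -0.0700

p = -0.0700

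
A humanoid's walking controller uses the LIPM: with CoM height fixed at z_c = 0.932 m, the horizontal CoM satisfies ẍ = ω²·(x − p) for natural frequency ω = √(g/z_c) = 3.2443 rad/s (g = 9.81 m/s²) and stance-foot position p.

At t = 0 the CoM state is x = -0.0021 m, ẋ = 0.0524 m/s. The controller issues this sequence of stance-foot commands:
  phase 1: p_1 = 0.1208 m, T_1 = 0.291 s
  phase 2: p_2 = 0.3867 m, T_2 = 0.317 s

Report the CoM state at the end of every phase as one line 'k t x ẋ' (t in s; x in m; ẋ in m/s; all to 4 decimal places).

1 0.2910 -0.0434 -0.3574
2 0.6080 -0.4260 -2.2655

phase 1: p=0.1208, T=0.291, ωT=0.944091, cosh=1.479755, sinh=1.090722; start (x,ẋ)=(-0.002100, 0.052400) → end (x,ẋ)=(-0.043445, -0.357358)
phase 2: p=0.3867, T=0.317, ωT=1.028443, cosh=1.577136, sinh=1.219573; start (x,ẋ)=(-0.043445, -0.357358) → end (x,ẋ)=(-0.426033, -2.265540)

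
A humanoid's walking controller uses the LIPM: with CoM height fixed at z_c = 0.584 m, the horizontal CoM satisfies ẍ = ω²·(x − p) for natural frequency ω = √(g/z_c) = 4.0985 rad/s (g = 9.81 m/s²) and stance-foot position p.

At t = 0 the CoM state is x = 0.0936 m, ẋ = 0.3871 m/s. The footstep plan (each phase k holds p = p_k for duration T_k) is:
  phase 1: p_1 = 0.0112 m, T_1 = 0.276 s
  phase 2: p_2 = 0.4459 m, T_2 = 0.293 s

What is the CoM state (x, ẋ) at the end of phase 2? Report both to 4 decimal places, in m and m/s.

x = 0.5683, ẋ = 1.0428

phase 1: p=0.0112, T=0.276, ωT=1.131186, cosh=1.710990, sinh=1.388340; start (x,ẋ)=(0.093600, 0.387100) → end (x,ẋ)=(0.283313, 1.131189)
phase 2: p=0.4459, T=0.293, ωT=1.200860, cosh=1.811955, sinh=1.511020; start (x,ẋ)=(0.283313, 1.131189) → end (x,ẋ)=(0.568343, 1.042778)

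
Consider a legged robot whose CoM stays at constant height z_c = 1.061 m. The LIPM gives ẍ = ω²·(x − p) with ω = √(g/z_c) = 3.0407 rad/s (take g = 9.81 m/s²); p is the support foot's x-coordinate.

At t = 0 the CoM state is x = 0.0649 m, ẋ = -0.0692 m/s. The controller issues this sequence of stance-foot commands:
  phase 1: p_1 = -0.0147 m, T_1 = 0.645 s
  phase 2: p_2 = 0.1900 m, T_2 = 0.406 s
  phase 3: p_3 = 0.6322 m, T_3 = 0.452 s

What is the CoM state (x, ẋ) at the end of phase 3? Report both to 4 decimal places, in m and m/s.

phase 1: p=-0.0147, T=0.645, ωT=1.961252, cosh=3.624450, sinh=3.483768; start (x,ẋ)=(0.064900, -0.069200) → end (x,ẋ)=(0.194523, 0.592398)
phase 2: p=0.1900, T=0.406, ωT=1.234524, cosh=1.863858, sinh=1.572885; start (x,ẋ)=(0.194523, 0.592398) → end (x,ẋ)=(0.504864, 1.125778)
phase 3: p=0.6322, T=0.452, ωT=1.374396, cosh=2.102841, sinh=1.849849; start (x,ẋ)=(0.504864, 1.125778) → end (x,ẋ)=(1.049314, 1.651089)

x = 1.0493, ẋ = 1.6511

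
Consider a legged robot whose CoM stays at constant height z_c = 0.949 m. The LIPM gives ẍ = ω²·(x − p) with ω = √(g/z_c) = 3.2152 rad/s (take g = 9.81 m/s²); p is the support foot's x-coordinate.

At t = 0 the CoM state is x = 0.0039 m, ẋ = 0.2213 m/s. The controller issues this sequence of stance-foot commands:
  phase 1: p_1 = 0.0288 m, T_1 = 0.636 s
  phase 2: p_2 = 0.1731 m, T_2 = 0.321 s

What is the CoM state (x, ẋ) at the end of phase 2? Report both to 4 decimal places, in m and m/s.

x = 0.4192, ẋ = 0.9704

phase 1: p=0.0288, T=0.636, ωT=2.044867, cosh=3.928765, sinh=3.799367; start (x,ẋ)=(0.003900, 0.221300) → end (x,ẋ)=(0.192482, 0.565264)
phase 2: p=0.1731, T=0.321, ωT=1.032079, cosh=1.581581, sinh=1.225315; start (x,ẋ)=(0.192482, 0.565264) → end (x,ẋ)=(0.419176, 0.970367)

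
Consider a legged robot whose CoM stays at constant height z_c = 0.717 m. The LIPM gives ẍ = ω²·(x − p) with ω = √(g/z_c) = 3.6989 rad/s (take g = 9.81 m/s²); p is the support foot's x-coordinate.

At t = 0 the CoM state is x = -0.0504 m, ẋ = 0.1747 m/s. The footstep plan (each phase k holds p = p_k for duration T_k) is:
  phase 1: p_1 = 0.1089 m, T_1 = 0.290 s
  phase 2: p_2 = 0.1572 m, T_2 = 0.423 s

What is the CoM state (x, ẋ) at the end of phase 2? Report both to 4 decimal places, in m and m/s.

x = -0.7538, ẋ = -3.2778

phase 1: p=0.1089, T=0.290, ωT=1.072681, cosh=1.632648, sinh=1.290558; start (x,ẋ)=(-0.050400, 0.174700) → end (x,ẋ)=(-0.090227, -0.475218)
phase 2: p=0.1572, T=0.423, ωT=1.564635, cosh=2.495046, sinh=2.285882; start (x,ẋ)=(-0.090227, -0.475218) → end (x,ẋ)=(-0.753823, -3.277752)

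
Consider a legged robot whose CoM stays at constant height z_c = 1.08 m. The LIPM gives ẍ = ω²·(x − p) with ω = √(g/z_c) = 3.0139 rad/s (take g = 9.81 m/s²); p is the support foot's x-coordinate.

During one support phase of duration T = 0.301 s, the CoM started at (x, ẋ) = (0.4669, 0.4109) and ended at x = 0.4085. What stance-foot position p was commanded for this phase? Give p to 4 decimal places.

p = 0.9204

ωT = 3.0139·0.301 = 0.907184; cosh(ωT) = 1.440498, sinh(ωT) = 1.036838
x(T) = p + (x₀−p)·cosh(ωT) + (ẋ₀/ω)·sinh(ωT) ⇒ p·(1 − cosh) = x(T) − x₀·cosh − (ẋ₀/ω)·sinh
numerator   = 0.4085 − (0.4669)·1.440498 − (0.4109/3.0139)·1.036838 = -0.405426
denominator = 1 − 1.440498 = -0.440498
p = -0.405426 / -0.440498 = 0.9204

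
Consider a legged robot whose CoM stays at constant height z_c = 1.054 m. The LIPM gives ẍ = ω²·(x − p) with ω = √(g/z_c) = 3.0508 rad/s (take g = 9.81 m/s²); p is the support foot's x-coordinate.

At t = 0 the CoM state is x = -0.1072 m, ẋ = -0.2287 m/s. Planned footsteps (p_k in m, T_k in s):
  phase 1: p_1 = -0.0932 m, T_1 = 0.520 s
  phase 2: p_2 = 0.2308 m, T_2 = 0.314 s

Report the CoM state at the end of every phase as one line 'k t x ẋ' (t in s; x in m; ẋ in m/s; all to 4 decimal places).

1 0.5200 -0.3043 -0.6821
2 0.8340 -0.8177 -2.8340

phase 1: p=-0.0932, T=0.520, ωT=1.586416, cosh=2.545432, sinh=2.340774; start (x,ẋ)=(-0.107200, -0.228700) → end (x,ẋ)=(-0.304310, -0.682117)
phase 2: p=0.2308, T=0.314, ωT=0.957951, cosh=1.495015, sinh=1.111336; start (x,ẋ)=(-0.304310, -0.682117) → end (x,ẋ)=(-0.817677, -2.834046)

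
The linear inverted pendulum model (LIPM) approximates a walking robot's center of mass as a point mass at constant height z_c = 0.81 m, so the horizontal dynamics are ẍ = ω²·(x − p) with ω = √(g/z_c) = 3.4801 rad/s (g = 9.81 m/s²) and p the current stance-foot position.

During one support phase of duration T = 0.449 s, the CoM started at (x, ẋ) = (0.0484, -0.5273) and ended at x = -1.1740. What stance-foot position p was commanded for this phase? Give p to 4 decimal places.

ωT = 3.4801·0.449 = 1.562565; cosh(ωT) = 2.490320, sinh(ωT) = 2.280723
x(T) = p + (x₀−p)·cosh(ωT) + (ẋ₀/ω)·sinh(ωT) ⇒ p·(1 − cosh) = x(T) − x₀·cosh − (ẋ₀/ω)·sinh
numerator   = -1.1740 − (0.0484)·2.490320 − (-0.5273/3.4801)·2.280723 = -0.948960
denominator = 1 − 2.490320 = -1.490320
p = -0.948960 / -1.490320 = 0.6367

p = 0.6367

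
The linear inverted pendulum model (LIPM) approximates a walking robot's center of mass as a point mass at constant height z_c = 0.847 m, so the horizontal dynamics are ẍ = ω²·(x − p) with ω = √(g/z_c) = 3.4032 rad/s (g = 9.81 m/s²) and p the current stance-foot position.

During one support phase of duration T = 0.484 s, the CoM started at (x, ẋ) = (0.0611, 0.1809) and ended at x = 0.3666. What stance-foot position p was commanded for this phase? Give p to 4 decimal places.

p = -0.0409

ωT = 3.4032·0.484 = 1.647149; cosh(ωT) = 2.692377, sinh(ωT) = 2.499778
x(T) = p + (x₀−p)·cosh(ωT) + (ẋ₀/ω)·sinh(ωT) ⇒ p·(1 − cosh) = x(T) − x₀·cosh − (ẋ₀/ω)·sinh
numerator   = 0.3666 − (0.0611)·2.692377 − (0.1809/3.4032)·2.499778 = 0.069218
denominator = 1 − 2.692377 = -1.692377
p = 0.069218 / -1.692377 = -0.0409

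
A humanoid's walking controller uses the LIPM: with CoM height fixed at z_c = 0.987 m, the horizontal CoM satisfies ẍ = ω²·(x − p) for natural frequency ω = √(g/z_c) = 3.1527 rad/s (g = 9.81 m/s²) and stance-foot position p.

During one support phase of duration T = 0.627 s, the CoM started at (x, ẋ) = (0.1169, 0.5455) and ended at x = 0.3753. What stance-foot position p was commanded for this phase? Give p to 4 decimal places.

p = 0.2491

ωT = 3.1527·0.627 = 1.976743; cosh(ωT) = 3.678855, sinh(ωT) = 3.540336
x(T) = p + (x₀−p)·cosh(ωT) + (ẋ₀/ω)·sinh(ωT) ⇒ p·(1 − cosh) = x(T) − x₀·cosh − (ẋ₀/ω)·sinh
numerator   = 0.3753 − (0.1169)·3.678855 − (0.5455/3.1527)·3.540336 = -0.667329
denominator = 1 − 3.678855 = -2.678855
p = -0.667329 / -2.678855 = 0.2491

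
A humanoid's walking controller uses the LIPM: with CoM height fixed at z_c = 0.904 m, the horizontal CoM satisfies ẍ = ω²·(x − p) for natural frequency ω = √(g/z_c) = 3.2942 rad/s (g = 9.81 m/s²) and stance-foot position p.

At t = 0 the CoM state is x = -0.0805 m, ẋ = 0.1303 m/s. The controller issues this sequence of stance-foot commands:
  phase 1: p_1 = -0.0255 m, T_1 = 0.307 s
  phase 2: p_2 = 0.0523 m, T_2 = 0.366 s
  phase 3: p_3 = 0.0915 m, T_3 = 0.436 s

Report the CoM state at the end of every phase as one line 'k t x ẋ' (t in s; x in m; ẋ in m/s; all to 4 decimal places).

phase 1: p=-0.0255, T=0.307, ωT=1.011319, cosh=1.556482, sinh=1.192744; start (x,ẋ)=(-0.080500, 0.130300) → end (x,ẋ)=(-0.063928, -0.013293)
phase 2: p=0.0523, T=0.366, ωT=1.205677, cosh=1.819254, sinh=1.519765; start (x,ẋ)=(-0.063928, -0.013293) → end (x,ẋ)=(-0.165281, -0.606070)
phase 3: p=0.0915, T=0.436, ωT=1.436271, cosh=2.221400, sinh=1.983587; start (x,ẋ)=(-0.165281, -0.606070) → end (x,ẋ)=(-0.843856, -3.024218)

1 0.3070 -0.0639 -0.0133
2 0.6730 -0.1653 -0.6061
3 1.1090 -0.8439 -3.0242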